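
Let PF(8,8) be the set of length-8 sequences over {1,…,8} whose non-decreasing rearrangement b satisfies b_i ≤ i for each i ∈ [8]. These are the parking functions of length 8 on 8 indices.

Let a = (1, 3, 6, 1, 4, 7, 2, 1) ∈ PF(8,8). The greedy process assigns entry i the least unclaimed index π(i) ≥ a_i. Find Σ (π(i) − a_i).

Σπ(i) = 1+…+8 = 36; Σa = 1+3+6+1+4+7+2+1 = 25; disp = 36−25 = 11.

11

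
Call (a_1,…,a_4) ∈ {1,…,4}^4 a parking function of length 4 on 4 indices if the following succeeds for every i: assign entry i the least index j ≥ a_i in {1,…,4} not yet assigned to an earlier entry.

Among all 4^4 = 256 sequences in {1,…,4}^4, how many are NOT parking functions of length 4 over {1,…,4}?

Count = (5−4)·5^(4−1) = 1×125 = 125 (Pollak)
Example (4,4,3,3) → sorted (3,3,4,4): b_1=3>1, not a PF.
4^4 − 125 = 256 − 125 = 131

131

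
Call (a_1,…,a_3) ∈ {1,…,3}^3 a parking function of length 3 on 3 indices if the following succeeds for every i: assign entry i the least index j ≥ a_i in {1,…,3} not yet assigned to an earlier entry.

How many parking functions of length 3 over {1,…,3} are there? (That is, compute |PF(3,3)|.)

16

#PF = (3−3+1)·(3+1)^(3−1) = 1·16 = 16
Example (1,1,3) → sorted (1,1,3): b_i ≤ i ∀i, a PF.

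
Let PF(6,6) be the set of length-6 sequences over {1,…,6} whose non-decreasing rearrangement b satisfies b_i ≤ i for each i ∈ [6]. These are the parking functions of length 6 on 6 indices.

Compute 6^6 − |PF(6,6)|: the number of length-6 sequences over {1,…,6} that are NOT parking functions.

|PF(6,6)| = (6+1−6)·(6+1)^{6−1} = 1 · 16807 = 16807 [KW]
E.g. (5,4,5,6,3,1) → sorted (1,3,4,5,5,6): b_2=3>2, not a PF.
So 46656 − 16807 = 29849 fail.

29849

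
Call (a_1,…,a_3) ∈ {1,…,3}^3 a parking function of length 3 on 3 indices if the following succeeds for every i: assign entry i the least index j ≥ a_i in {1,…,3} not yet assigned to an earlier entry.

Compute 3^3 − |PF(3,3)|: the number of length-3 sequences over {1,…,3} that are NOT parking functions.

#PF = (3−3+1)·(3+1)^(3−1) = 1×16 = 16 [KW]
E.g. (3,3,1) → sorted (1,3,3): b_2=3>2, not a PF.
3^3 − 16 = 27 − 16 = 11

11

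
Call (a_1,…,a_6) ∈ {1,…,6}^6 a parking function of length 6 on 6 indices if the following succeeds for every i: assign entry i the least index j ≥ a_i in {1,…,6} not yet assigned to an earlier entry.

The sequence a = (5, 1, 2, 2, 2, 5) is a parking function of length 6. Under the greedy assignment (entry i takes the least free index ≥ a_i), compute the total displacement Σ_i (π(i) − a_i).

4

Σπ = 6·7/2 = 21 (π permutes [6]); Σa = 5+1+2+2+2+5 = 17; disp = 21−17 = 4.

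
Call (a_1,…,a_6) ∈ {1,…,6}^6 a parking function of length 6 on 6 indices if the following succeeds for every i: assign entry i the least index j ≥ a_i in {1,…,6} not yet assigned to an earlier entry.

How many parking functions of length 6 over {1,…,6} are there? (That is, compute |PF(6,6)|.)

16807

|PF(6,6)| = (7−6)·7^(6−1) = 1 · 16807 = 16807 (Konheim–Weiss)
Check (1,3,2,6,1,2) → sorted (1,1,2,2,3,6): b_i ≤ i ∀i, a PF.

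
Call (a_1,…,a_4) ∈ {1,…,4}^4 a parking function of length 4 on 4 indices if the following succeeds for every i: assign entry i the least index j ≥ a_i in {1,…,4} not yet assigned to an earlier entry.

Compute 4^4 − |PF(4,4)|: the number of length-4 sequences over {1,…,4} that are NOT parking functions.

|PF| = 1·5^3 = 1 · 125 = 125 (Konheim–Weiss)
E.g. (3,4,4,2) → sorted (2,3,4,4): b_1=2>1, not a PF.
So 256 − 125 = 131 fail.

131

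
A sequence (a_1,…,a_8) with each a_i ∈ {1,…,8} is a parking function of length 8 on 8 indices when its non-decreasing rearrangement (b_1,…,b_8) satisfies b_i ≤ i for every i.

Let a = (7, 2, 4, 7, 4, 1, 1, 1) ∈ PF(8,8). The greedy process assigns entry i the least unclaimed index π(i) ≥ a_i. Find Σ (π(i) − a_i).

9

Σπ = 8·9/2 = 36 (π permutes [8]); Σa = 7+2+4+7+4+1+1+1 = 27; disp = 36−27 = 9.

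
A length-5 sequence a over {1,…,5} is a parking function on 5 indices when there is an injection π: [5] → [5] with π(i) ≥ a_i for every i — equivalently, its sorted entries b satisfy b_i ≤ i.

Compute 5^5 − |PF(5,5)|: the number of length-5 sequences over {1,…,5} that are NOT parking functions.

1829

Count = (5−5+1)·(5+1)^(5−1) = 1×1296 = 1296 (Konheim–Weiss)
Check (5,4,4,2,5) → sorted (2,4,4,5,5): b_1=2>1, not a PF.
5^5 − 1296 = 3125 − 1296 = 1829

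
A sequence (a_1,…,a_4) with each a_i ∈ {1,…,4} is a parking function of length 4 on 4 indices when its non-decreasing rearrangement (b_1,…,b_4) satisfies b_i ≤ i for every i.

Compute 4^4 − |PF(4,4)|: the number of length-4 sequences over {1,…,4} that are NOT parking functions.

131

Count = (5−4)·5^(4−1) = 1 · 125 = 125
E.g. (4,4,4,3) → sorted (3,4,4,4): b_1=3>1, not a PF.
4^4 − 125 = 256 − 125 = 131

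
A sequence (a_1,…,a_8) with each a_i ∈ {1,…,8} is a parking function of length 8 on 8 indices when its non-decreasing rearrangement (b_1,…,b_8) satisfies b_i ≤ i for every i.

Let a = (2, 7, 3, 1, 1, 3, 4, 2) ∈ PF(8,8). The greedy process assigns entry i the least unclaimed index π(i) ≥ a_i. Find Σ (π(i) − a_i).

13

Σπ = 8·9/2 = 36 (π permutes [8]); Σa = 2+7+3+1+1+3+4+2 = 23; disp = 36−23 = 13.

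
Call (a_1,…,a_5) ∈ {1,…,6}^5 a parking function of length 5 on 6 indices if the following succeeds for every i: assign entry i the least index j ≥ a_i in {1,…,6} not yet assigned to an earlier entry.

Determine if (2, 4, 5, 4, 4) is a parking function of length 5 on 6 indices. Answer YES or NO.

NO

Rearranged: b = (2, 4, 4, 4, 5).
  b_1=2 ≤ 2
  b_2=4 > 3
  fails at i=2 ⇒ NO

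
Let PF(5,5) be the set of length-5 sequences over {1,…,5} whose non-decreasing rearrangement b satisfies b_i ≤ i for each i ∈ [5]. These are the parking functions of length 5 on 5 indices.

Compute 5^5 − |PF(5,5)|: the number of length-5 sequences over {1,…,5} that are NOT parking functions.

|PF(5,5)| = 1·6^4 = 1·1296 = 1296 (Konheim–Weiss)
Check (5,5,5,3,2) → sorted (2,3,5,5,5): b_1=2>1, not a PF.
Total 3125; non-PF = 3125−1296 = 1829

1829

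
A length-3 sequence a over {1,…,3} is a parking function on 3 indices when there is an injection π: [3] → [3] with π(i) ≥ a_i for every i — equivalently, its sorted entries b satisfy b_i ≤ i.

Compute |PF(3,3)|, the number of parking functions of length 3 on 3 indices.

16

#PF = (3+1−3)·(3+1)^{3−1} = 1·16 = 16 [KW]
Example (1,2,2) → sorted (1,2,2): b_i ≤ i ∀i, a PF.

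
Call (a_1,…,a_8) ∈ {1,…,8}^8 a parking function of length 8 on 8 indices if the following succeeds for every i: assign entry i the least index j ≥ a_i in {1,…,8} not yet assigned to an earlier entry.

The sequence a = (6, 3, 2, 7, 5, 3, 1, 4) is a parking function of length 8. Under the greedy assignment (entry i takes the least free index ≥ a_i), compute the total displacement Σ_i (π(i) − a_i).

Σπ = 8·9/2 = 36 (π permutes [8]); Σa = 6+3+2+7+5+3+1+4 = 31; disp = 36−31 = 5.

5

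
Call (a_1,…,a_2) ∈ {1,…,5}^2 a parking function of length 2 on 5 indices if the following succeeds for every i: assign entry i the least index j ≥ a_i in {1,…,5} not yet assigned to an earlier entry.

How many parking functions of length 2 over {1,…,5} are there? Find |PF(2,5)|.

#PF = (6−2)·6^(2−1) = 4·6 = 24 [KW]
E.g. (3,2) → sorted (2,3): b_i ≤ 3+i ∀i, a PF.

24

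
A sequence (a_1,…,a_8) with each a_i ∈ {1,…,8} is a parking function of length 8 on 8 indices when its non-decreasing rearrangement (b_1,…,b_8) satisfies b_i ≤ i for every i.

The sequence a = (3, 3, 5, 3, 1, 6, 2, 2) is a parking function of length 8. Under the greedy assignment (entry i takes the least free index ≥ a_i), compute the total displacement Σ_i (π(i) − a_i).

Σπ = 36 ({1..8} each once); Σa = 3+3+5+3+1+6+2+2 = 25; disp = 36−25 = 11.

11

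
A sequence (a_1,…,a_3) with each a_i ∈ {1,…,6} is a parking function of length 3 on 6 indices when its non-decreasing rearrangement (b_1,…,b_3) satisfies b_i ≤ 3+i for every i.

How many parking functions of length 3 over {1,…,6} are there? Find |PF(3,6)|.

196

|PF| = (6+1−3)·(6+1)^{3−1} = 4·49 = 196
E.g. (2,1,5) → sorted (1,2,5): b_i ≤ 3+i ∀i, a PF.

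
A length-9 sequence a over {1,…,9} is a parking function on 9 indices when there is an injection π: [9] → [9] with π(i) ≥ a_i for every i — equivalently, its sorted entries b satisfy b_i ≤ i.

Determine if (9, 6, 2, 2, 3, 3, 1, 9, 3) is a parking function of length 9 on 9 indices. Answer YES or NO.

Order a: b = (1, 2, 2, 3, 3, 3, 6, 9, 9).
  b_1=1 ≤ 1
  b_2=2 ≤ 2
  b_3=2 ≤ 3
  b_4=3 ≤ 4
  b_5=3 ≤ 5
  b_6=3 ≤ 6
  b_7=6 ≤ 7
  b_8=9 > 8
  fails at i=8 ⇒ NO

NO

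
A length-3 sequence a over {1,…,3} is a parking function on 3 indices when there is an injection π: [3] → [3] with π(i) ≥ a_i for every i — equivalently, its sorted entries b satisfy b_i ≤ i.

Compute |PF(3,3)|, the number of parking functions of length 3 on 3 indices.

|PF| = (3−3+1)·(3+1)^(3−1) = 1 · 16 = 16 (Konheim–Weiss)
Example (2,2,1) → sorted (1,2,2): b_i ≤ i ∀i, a PF.

16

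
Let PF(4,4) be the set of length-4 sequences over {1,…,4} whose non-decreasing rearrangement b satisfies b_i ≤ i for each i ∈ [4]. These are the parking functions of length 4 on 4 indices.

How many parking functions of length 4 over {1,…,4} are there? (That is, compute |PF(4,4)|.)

|PF(4,4)| = 1·5^3 = 1×125 = 125
E.g. (2,4,1,1) → sorted (1,1,2,4): b_i ≤ i ∀i, a PF.

125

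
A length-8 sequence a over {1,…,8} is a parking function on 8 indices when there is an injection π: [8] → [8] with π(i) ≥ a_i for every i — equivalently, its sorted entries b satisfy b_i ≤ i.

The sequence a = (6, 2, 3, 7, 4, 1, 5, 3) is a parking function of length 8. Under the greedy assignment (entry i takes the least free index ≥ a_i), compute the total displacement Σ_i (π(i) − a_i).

5

Σπ = 8·9/2 = 36 (π permutes [8]); Σa = 6+2+3+7+4+1+5+3 = 31; disp = 36−31 = 5.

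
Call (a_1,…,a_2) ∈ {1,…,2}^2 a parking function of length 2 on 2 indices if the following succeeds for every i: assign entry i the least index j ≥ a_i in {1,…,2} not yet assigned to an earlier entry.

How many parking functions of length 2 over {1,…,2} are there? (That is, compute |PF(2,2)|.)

3

Count = (3−2)·3^(2−1) = 1 · 3 = 3 (Konheim–Weiss)
E.g. (1,2) → sorted (1,2): b_i ≤ i ∀i, a PF.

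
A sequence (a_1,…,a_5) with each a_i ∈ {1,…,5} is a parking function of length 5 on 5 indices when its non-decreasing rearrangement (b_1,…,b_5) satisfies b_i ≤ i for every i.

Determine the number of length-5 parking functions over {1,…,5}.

1296

Count = (5−5+1)·(5+1)^(5−1) = 1 · 1296 = 1296 [KW]
Example (3,1,5,1,1) → sorted (1,1,1,3,5): b_i ≤ i ∀i, a PF.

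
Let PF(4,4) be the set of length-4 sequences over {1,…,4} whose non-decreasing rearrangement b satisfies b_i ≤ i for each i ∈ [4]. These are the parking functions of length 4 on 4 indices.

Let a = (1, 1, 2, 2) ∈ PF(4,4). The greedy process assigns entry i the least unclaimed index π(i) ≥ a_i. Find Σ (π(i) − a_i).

Σπ = 4·5/2 = 10 (π permutes [4]); Σa = 1+1+2+2 = 6; disp = 10−6 = 4.

4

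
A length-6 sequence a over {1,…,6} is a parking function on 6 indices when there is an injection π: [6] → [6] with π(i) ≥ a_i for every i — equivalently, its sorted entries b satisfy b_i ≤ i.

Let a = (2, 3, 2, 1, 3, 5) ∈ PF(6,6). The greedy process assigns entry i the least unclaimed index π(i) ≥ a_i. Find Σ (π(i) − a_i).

5

Σπ = 6·7/2 = 21 (π permutes [6]); Σa = 2+3+2+1+3+5 = 16; disp = 21−16 = 5.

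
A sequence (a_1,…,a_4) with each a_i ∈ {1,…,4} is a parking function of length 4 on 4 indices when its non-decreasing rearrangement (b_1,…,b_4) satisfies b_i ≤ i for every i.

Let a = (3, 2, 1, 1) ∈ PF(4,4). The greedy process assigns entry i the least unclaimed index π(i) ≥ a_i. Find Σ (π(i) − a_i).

Σπ = 10 ({1..4} each once); Σa = 3+2+1+1 = 7; disp = 10−7 = 3.

3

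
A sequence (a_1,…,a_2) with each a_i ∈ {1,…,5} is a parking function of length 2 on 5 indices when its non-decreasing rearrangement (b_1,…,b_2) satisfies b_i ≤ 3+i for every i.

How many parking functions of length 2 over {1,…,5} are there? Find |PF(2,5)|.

|PF| = 4·6^1 = 4·6 = 24 (Konheim–Weiss)
One tuple (3,3) → sorted (3,3): b_i ≤ 3+i ∀i, a PF.

24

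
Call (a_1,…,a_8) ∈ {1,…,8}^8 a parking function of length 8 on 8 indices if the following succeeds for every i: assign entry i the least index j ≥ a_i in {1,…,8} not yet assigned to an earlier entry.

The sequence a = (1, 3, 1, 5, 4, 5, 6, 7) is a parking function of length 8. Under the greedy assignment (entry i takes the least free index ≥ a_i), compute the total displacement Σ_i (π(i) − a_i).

4

Σπ(i) = 1+…+8 = 36; Σa = 1+3+1+5+4+5+6+7 = 32; disp = 36−32 = 4.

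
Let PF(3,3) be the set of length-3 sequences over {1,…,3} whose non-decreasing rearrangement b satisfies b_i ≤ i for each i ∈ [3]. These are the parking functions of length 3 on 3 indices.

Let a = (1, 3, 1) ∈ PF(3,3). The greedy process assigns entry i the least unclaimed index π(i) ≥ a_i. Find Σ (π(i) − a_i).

1

Σπ = 6 ({1..3} each once); Σa = 1+3+1 = 5; disp = 6−5 = 1.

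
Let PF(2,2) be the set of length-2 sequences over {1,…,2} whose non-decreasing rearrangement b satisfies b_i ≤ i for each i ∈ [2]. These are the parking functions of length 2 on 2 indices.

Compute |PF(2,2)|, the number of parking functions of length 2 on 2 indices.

|PF(2,2)| = (3−2)·3^(2−1) = 1·3 = 3 [KW]
E.g. (1,1) → sorted (1,1): b_i ≤ i ∀i, a PF.

3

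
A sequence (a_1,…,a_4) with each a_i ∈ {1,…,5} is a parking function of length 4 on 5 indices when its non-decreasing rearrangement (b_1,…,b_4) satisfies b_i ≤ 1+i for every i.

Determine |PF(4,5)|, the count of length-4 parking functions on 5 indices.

|PF| = (5+1−4)·(5+1)^{4−1} = 2·216 = 432 (Pollak)
One tuple (4,3,1,1) → sorted (1,1,3,4): b_i ≤ 1+i ∀i, a PF.

432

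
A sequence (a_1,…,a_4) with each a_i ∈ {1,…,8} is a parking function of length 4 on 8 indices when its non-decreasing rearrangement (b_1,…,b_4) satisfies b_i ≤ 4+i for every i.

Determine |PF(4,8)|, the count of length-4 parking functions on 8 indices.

3645

Count = 5·9^3 = 5·729 = 3645
E.g. (7,7,6,4) → sorted (4,6,7,7): b_i ≤ 4+i ∀i, a PF.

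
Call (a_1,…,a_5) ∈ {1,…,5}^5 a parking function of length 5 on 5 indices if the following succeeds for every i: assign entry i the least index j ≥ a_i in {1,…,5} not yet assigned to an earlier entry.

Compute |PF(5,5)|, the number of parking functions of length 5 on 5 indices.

1296

|PF(5,5)| = (6−5)·6^(5−1) = 1 · 1296 = 1296 (Pollak)
One tuple (1,2,5,2,4) → sorted (1,2,2,4,5): b_i ≤ i ∀i, a PF.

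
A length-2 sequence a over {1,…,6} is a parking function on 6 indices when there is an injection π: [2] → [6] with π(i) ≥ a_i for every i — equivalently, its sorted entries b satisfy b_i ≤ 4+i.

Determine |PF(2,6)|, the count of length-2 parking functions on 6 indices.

#PF = (6+1−2)·(6+1)^{2−1} = 5×7 = 35 (Konheim–Weiss)
E.g. (4,2) → sorted (2,4): b_i ≤ 4+i ∀i, a PF.

35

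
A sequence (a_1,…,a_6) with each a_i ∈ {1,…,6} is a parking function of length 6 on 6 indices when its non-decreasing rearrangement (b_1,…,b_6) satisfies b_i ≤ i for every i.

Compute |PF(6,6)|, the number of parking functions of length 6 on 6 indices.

|PF| = (7−6)·7^(6−1) = 1 · 16807 = 16807
Check (4,1,1,1,6,3) → sorted (1,1,1,3,4,6): b_i ≤ i ∀i, a PF.

16807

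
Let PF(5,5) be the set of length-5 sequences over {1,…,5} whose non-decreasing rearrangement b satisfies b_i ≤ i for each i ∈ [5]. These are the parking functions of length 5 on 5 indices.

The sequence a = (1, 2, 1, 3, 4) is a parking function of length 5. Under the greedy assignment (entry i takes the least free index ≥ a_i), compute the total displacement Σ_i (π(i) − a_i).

4

Σπ = 15 ({1..5} each once); Σa = 1+2+1+3+4 = 11; disp = 15−11 = 4.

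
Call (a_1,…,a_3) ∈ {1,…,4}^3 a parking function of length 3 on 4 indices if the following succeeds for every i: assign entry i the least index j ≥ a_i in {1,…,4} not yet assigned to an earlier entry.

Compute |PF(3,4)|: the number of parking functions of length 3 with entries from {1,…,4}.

50

Count = (4−3+1)·(4+1)^(3−1) = 2×25 = 50 [KW]
Check (1,4,1) → sorted (1,1,4): b_i ≤ 1+i ∀i, a PF.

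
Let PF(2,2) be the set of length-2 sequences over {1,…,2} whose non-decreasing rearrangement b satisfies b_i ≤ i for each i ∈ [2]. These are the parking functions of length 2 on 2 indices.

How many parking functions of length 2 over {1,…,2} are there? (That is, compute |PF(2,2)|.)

3

|PF(2,2)| = (3−2)·3^(2−1) = 1·3 = 3 (Pollak)
One tuple (2,1) → sorted (1,2): b_i ≤ i ∀i, a PF.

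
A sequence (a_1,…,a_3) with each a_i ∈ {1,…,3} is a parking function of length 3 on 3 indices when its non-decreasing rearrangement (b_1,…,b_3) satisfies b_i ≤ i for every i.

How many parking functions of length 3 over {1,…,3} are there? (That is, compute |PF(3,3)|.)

|PF| = 1·4^2 = 1 · 16 = 16
Check (1,2,2) → sorted (1,2,2): b_i ≤ i ∀i, a PF.

16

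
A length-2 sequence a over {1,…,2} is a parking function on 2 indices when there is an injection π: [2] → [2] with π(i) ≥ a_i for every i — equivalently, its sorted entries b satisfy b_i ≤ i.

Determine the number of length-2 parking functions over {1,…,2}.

3

|PF(2,2)| = (2−2+1)·(2+1)^(2−1) = 1·3 = 3
Example (1,2) → sorted (1,2): b_i ≤ i ∀i, a PF.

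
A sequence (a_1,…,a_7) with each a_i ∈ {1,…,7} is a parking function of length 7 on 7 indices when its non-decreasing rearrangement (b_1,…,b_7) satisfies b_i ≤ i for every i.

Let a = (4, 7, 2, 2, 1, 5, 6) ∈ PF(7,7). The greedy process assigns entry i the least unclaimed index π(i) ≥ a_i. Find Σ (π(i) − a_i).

1

Σπ = 7·8/2 = 28 (π permutes [7]); Σa = 4+7+2+2+1+5+6 = 27; disp = 28−27 = 1.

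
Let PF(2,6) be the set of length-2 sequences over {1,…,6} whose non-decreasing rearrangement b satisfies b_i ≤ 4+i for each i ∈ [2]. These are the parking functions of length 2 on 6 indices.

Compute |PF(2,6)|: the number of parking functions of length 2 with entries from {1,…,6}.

|PF| = (6+1−2)·(6+1)^{2−1} = 5·7 = 35 [KW]
E.g. (5,6) → sorted (5,6): b_i ≤ 4+i ∀i, a PF.

35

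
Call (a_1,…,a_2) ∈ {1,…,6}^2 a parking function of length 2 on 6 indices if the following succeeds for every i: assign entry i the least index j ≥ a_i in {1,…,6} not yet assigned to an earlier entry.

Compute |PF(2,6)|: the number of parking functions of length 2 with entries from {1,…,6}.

35

|PF(2,6)| = (7−2)·7^(2−1) = 5·7 = 35
One tuple (5,2) → sorted (2,5): b_i ≤ 4+i ∀i, a PF.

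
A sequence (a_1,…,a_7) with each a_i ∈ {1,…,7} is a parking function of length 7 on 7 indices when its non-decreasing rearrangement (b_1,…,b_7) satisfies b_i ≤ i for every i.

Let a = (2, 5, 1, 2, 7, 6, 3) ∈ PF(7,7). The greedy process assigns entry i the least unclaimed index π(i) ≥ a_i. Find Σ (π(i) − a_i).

2

Σπ = 28 ({1..7} each once); Σa = 2+5+1+2+7+6+3 = 26; disp = 28−26 = 2.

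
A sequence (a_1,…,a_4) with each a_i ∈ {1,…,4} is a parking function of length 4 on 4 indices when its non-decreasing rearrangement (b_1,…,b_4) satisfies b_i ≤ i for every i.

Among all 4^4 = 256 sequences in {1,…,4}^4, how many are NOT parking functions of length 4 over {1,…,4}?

|PF(4,4)| = (4−4+1)·(4+1)^(4−1) = 1×125 = 125 (Konheim–Weiss)
One tuple (2,4,3,4) → sorted (2,3,4,4): b_1=2>1, not a PF.
Total 256; non-PF = 256−125 = 131

131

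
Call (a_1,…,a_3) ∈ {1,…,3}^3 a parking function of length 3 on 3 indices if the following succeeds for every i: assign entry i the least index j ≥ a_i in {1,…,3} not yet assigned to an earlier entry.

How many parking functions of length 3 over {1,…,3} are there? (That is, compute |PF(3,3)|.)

16

Count = 1·4^2 = 1 · 16 = 16 (Pollak)
E.g. (1,1,2) → sorted (1,1,2): b_i ≤ i ∀i, a PF.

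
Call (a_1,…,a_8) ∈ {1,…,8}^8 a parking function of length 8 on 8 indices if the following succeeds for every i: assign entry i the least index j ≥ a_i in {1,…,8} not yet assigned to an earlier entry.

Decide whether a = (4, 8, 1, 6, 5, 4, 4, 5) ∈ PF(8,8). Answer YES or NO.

NO

Sorted: b = (1, 4, 4, 4, 5, 5, 6, 8).
  b_1=1 ≤ 1
  b_2=4 > 2
  fails at i=2 ⇒ NO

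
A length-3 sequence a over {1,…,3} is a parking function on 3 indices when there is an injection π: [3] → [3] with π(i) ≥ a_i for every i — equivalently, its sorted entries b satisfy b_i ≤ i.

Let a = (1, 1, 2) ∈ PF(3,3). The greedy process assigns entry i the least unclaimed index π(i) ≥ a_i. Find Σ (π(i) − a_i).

Σπ = 6 ({1..3} each once); Σa = 1+1+2 = 4; disp = 6−4 = 2.

2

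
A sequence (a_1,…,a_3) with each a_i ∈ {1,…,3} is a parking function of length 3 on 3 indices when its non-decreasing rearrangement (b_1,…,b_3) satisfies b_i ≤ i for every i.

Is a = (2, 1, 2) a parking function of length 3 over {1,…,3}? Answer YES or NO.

YES

Sorted: b = (1, 2, 2).
  b_1=1 ≤ 1
  b_2=2 ≤ 2
  b_3=2 ≤ 3
All bounds hold ⇒ YES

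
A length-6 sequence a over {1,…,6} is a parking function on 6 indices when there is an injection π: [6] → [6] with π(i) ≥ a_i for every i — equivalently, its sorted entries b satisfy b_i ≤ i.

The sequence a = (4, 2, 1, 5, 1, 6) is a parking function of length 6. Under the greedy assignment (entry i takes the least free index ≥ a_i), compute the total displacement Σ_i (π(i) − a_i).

Σπ = 21 ({1..6} each once); Σa = 4+2+1+5+1+6 = 19; disp = 21−19 = 2.

2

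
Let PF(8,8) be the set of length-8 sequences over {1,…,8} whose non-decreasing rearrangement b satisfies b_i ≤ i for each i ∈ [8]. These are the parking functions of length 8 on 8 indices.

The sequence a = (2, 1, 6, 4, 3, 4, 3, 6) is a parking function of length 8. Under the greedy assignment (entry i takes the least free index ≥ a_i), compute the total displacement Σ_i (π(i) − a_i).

7

Σπ(i) = 1+…+8 = 36; Σa = 2+1+6+4+3+4+3+6 = 29; disp = 36−29 = 7.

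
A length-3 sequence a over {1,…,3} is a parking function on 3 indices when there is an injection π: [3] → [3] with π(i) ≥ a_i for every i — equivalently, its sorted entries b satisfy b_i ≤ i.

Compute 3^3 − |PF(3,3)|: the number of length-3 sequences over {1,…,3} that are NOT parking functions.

11

#PF = (3+1−3)·(3+1)^{3−1} = 1 · 16 = 16 (Pollak)
E.g. (3,3,3) → sorted (3,3,3): b_1=3>1, not a PF.
So 27 − 16 = 11 fail.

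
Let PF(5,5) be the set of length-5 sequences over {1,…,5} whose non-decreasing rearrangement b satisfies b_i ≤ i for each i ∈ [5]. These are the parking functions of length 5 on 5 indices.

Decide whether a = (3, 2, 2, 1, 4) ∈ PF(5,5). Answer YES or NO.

Rearranged: b = (1, 2, 2, 3, 4).
  b_1=1 ≤ 1
  b_2=2 ≤ 2
  b_3=2 ≤ 3
  b_4=3 ≤ 4
  b_5=4 ≤ 5
All bounds hold ⇒ YES

YES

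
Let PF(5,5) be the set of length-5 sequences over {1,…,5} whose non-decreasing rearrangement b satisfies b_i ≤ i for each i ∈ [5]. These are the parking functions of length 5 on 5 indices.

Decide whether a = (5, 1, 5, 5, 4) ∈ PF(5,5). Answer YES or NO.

NO

Order a: b = (1, 4, 5, 5, 5).
  b_1=1 ≤ 1
  b_2=4 > 2
  fails at i=2 ⇒ NO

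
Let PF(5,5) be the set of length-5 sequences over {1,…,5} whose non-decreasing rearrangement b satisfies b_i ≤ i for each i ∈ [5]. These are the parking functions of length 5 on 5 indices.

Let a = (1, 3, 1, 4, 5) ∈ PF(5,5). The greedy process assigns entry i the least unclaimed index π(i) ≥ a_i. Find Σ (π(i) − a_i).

1

Σπ = 5·6/2 = 15 (π permutes [5]); Σa = 1+3+1+4+5 = 14; disp = 15−14 = 1.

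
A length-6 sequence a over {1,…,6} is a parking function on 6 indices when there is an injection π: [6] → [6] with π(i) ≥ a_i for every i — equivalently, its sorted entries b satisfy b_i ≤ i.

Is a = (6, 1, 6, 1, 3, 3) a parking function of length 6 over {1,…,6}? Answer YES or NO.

Sorted: b = (1, 1, 3, 3, 6, 6).
  b_1=1 ≤ 1
  b_2=1 ≤ 2
  b_3=3 ≤ 3
  b_4=3 ≤ 4
  b_5=6 > 5
  fails at i=5 ⇒ NO

NO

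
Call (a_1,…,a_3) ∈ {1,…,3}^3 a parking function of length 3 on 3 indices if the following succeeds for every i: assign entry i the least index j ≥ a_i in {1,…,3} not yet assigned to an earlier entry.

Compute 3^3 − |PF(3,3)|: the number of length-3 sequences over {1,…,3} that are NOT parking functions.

11

|PF| = (3−3+1)·(3+1)^(3−1) = 1×16 = 16
Example (3,3,3) → sorted (3,3,3): b_1=3>1, not a PF.
So 27 − 16 = 11 fail.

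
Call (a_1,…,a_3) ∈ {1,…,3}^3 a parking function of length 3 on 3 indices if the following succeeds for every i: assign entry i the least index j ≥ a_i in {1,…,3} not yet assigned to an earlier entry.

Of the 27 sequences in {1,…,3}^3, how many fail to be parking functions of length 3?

11

|PF(3,3)| = (3+1−3)·(3+1)^{3−1} = 1·16 = 16 [KW]
E.g. (2,2,3) → sorted (2,2,3): b_1=2>1, not a PF.
So 27 − 16 = 11 fail.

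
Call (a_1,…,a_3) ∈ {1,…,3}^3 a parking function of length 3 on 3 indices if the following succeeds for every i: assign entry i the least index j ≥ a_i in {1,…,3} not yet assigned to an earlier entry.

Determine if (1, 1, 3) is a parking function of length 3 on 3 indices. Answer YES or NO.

Rearranged: b = (1, 1, 3).
  b_1=1 ≤ 1
  b_2=1 ≤ 2
  b_3=3 ≤ 3
All bounds hold ⇒ YES

YES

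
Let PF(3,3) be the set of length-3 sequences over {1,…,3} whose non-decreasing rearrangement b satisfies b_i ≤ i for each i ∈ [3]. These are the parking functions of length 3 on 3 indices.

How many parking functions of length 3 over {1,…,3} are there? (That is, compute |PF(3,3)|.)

16

#PF = (4−3)·4^(3−1) = 1 · 16 = 16 (Pollak)
Example (3,1,1) → sorted (1,1,3): b_i ≤ i ∀i, a PF.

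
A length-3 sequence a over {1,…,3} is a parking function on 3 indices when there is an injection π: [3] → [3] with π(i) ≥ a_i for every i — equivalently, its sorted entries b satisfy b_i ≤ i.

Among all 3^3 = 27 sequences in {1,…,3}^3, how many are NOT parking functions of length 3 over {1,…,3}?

11

|PF| = (3−3+1)·(3+1)^(3−1) = 1 · 16 = 16
E.g. (3,3,3) → sorted (3,3,3): b_1=3>1, not a PF.
Total 27; non-PF = 27−16 = 11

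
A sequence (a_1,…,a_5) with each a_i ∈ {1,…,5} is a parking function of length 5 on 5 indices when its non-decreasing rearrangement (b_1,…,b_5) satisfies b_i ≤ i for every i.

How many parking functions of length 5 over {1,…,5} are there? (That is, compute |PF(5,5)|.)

|PF(5,5)| = 1·6^4 = 1·1296 = 1296 [KW]
One tuple (2,3,4,1,3) → sorted (1,2,3,3,4): b_i ≤ i ∀i, a PF.

1296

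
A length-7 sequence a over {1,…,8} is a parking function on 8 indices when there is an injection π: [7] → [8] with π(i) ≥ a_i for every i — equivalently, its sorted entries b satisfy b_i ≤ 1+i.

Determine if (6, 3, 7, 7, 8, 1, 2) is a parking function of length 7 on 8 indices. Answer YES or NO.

Order a: b = (1, 2, 3, 6, 7, 7, 8).
  b_1=1 ≤ 2
  b_2=2 ≤ 3
  b_3=3 ≤ 4
  b_4=6 > 5
  fails at i=4 ⇒ NO

NO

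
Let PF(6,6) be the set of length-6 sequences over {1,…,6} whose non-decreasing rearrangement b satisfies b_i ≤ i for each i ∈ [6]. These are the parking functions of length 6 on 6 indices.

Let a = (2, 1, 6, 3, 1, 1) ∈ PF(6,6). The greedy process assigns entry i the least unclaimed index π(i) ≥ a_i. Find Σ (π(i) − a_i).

7

Σπ = 21 ({1..6} each once); Σa = 2+1+6+3+1+1 = 14; disp = 21−14 = 7.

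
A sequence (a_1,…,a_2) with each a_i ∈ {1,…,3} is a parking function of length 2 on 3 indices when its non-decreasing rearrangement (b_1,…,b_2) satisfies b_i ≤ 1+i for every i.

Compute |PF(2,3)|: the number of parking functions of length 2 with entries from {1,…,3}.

#PF = (3+1−2)·(3+1)^{2−1} = 2×4 = 8
E.g. (2,3) → sorted (2,3): b_i ≤ 1+i ∀i, a PF.

8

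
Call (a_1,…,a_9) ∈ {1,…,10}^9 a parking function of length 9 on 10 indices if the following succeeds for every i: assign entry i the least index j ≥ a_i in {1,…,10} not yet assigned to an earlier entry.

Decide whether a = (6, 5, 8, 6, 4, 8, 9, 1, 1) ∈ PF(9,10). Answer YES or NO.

YES

Sorted: b = (1, 1, 4, 5, 6, 6, 8, 8, 9).
  b_1=1 ≤ 2
  b_2=1 ≤ 3
  b_3=4 ≤ 4
  b_4=5 ≤ 5
  b_5=6 ≤ 6
  b_6=6 ≤ 7
  b_7=8 ≤ 8
  b_8=8 ≤ 9
  b_9=9 ≤ 10
All bounds hold ⇒ YES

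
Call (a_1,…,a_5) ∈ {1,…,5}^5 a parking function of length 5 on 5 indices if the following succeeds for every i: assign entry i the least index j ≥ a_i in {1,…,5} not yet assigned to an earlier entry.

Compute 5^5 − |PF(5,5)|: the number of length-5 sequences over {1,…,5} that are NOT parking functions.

1829

Count = 1·6^4 = 1×1296 = 1296
Example (3,5,3,1,5) → sorted (1,3,3,5,5): b_2=3>2, not a PF.
Total 3125; non-PF = 3125−1296 = 1829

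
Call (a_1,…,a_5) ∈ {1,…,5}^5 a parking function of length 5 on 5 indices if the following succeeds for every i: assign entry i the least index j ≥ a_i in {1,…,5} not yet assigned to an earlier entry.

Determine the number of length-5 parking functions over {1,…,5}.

1296

Count = (6−5)·6^(5−1) = 1 · 1296 = 1296 (Konheim–Weiss)
Example (3,3,3,2,1) → sorted (1,2,3,3,3): b_i ≤ i ∀i, a PF.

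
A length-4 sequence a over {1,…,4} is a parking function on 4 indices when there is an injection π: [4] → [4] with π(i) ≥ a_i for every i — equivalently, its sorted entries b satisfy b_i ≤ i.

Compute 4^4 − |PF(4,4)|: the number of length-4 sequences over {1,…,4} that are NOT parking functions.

131

Count = (5−4)·5^(4−1) = 1·125 = 125 (Konheim–Weiss)
Check (3,3,3,4) → sorted (3,3,3,4): b_1=3>1, not a PF.
4^4 − 125 = 256 − 125 = 131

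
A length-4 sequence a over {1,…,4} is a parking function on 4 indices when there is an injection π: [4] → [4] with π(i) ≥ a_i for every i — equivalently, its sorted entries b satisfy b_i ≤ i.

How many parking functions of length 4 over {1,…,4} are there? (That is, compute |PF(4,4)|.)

125

|PF(4,4)| = 1·5^3 = 1·125 = 125 (Pollak)
Check (2,1,3,4) → sorted (1,2,3,4): b_i ≤ i ∀i, a PF.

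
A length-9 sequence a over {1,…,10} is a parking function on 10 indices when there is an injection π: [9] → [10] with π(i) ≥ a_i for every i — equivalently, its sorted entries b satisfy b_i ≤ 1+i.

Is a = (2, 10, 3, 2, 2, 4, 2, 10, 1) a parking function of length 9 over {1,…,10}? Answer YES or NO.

NO

Rearranged: b = (1, 2, 2, 2, 2, 3, 4, 10, 10).
  b_1=1 ≤ 2
  b_2=2 ≤ 3
  b_3=2 ≤ 4
  b_4=2 ≤ 5
  b_5=2 ≤ 6
  b_6=3 ≤ 7
  b_7=4 ≤ 8
  b_8=10 > 9
  fails at i=8 ⇒ NO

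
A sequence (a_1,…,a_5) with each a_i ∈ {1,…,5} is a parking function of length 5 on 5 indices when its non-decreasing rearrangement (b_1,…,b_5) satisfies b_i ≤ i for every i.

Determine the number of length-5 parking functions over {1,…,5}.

1296

Count = (5−5+1)·(5+1)^(5−1) = 1×1296 = 1296 (Pollak)
Check (4,2,2,1,3) → sorted (1,2,2,3,4): b_i ≤ i ∀i, a PF.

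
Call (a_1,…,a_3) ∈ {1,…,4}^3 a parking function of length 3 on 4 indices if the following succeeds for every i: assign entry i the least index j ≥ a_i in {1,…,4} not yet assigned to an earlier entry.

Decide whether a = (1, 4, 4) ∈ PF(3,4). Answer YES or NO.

Order a: b = (1, 4, 4).
  b_1=1 ≤ 2
  b_2=4 > 3
  fails at i=2 ⇒ NO

NO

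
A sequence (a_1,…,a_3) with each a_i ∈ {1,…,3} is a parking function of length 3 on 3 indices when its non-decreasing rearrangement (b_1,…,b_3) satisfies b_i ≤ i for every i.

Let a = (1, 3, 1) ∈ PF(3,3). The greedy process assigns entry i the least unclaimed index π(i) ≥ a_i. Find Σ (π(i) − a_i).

Σπ = 6 ({1..3} each once); Σa = 1+3+1 = 5; disp = 6−5 = 1.

1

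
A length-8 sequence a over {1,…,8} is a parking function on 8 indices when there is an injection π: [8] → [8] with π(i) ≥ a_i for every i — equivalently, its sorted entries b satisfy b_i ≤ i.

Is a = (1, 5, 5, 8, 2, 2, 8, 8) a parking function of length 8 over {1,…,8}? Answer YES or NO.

Rearranged: b = (1, 2, 2, 5, 5, 8, 8, 8).
  b_1=1 ≤ 1
  b_2=2 ≤ 2
  b_3=2 ≤ 3
  b_4=5 > 4
  fails at i=4 ⇒ NO

NO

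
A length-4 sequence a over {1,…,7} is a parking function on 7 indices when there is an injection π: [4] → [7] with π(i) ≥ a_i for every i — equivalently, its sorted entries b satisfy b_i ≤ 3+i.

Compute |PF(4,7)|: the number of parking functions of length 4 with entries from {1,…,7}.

|PF(4,7)| = (7−4+1)·(7+1)^(4−1) = 4×512 = 2048
Check (4,5,1,5) → sorted (1,4,5,5): b_i ≤ 3+i ∀i, a PF.

2048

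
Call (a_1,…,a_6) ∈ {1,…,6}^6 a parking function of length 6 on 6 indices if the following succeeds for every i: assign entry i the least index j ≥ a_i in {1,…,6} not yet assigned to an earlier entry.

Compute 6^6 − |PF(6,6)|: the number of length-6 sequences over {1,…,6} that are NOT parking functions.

29849

|PF(6,6)| = 1·7^5 = 1·16807 = 16807 (Pollak)
One tuple (6,6,4,2,3,1) → sorted (1,2,3,4,6,6): b_5=6>5, not a PF.
6^6 − 16807 = 46656 − 16807 = 29849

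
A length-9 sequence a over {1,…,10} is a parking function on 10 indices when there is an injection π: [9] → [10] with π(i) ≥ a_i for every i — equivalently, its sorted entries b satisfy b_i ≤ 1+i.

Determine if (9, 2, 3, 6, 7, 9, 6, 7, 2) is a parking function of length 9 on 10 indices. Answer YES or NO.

Sorted: b = (2, 2, 3, 6, 6, 7, 7, 9, 9).
  b_1=2 ≤ 2
  b_2=2 ≤ 3
  b_3=3 ≤ 4
  b_4=6 > 5
  fails at i=4 ⇒ NO

NO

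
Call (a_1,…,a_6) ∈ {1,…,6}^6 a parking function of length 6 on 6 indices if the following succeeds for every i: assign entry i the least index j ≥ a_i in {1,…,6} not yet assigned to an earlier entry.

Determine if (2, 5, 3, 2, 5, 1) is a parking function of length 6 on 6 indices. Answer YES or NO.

YES

Sorted: b = (1, 2, 2, 3, 5, 5).
  b_1=1 ≤ 1
  b_2=2 ≤ 2
  b_3=2 ≤ 3
  b_4=3 ≤ 4
  b_5=5 ≤ 5
  b_6=5 ≤ 6
All bounds hold ⇒ YES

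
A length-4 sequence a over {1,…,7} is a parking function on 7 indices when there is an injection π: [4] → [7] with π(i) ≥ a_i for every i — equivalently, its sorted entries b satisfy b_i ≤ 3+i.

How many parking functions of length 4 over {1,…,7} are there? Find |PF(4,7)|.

|PF(4,7)| = (8−4)·8^(4−1) = 4·512 = 2048 (Pollak)
One tuple (1,2,3,6) → sorted (1,2,3,6): b_i ≤ 3+i ∀i, a PF.

2048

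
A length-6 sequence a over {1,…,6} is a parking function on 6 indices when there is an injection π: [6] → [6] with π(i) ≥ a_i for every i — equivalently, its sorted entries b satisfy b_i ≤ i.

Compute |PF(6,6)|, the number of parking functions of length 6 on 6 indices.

16807

|PF| = (6+1−6)·(6+1)^{6−1} = 1·16807 = 16807 (Pollak)
E.g. (1,2,5,4,1,3) → sorted (1,1,2,3,4,5): b_i ≤ i ∀i, a PF.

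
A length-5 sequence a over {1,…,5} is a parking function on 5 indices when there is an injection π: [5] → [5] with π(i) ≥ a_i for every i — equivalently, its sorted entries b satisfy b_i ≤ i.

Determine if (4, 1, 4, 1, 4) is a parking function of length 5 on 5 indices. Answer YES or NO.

NO

Order a: b = (1, 1, 4, 4, 4).
  b_1=1 ≤ 1
  b_2=1 ≤ 2
  b_3=4 > 3
  fails at i=3 ⇒ NO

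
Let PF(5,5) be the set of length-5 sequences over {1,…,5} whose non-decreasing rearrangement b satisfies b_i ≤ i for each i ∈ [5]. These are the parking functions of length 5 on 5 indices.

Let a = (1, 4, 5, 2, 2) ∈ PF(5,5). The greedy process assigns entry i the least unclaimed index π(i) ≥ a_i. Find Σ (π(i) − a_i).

Σπ(i) = 1+…+5 = 15; Σa = 1+4+5+2+2 = 14; disp = 15−14 = 1.

1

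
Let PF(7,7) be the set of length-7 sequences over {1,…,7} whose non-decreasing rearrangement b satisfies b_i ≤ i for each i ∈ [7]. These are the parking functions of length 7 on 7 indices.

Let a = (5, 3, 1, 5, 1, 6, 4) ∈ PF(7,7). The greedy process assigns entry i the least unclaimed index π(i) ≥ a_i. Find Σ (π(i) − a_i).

3

Σπ(i) = 1+…+7 = 28; Σa = 5+3+1+5+1+6+4 = 25; disp = 28−25 = 3.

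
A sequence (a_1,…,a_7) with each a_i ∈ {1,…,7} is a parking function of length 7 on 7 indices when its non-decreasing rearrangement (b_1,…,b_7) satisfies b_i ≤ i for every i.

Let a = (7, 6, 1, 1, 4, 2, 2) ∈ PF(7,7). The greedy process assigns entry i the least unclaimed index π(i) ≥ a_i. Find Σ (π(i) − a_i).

5

Σπ(i) = 1+…+7 = 28; Σa = 7+6+1+1+4+2+2 = 23; disp = 28−23 = 5.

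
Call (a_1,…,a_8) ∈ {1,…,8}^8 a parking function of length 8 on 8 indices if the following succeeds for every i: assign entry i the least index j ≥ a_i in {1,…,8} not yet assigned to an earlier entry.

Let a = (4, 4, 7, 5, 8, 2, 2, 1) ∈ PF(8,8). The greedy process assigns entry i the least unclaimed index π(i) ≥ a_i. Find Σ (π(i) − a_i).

3

Σπ = 8·9/2 = 36 (π permutes [8]); Σa = 4+4+7+5+8+2+2+1 = 33; disp = 36−33 = 3.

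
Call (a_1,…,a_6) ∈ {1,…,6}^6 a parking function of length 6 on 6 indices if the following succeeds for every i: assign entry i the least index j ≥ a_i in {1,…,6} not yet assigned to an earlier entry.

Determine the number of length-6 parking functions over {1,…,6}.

16807

|PF| = (7−6)·7^(6−1) = 1·16807 = 16807
Check (3,6,2,3,1,5) → sorted (1,2,3,3,5,6): b_i ≤ i ∀i, a PF.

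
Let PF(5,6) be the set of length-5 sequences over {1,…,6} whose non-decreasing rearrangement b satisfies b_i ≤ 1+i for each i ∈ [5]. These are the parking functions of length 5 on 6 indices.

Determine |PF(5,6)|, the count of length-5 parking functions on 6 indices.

Count = (7−5)·7^(5−1) = 2·2401 = 4802 (Konheim–Weiss)
Example (3,4,2,1,3) → sorted (1,2,3,3,4): b_i ≤ 1+i ∀i, a PF.

4802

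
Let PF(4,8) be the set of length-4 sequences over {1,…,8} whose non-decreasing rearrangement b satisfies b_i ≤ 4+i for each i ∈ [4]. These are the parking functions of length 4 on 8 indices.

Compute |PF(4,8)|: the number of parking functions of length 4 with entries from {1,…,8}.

3645

Count = 5·9^3 = 5 · 729 = 3645 (Konheim–Weiss)
E.g. (7,5,4,1) → sorted (1,4,5,7): b_i ≤ 4+i ∀i, a PF.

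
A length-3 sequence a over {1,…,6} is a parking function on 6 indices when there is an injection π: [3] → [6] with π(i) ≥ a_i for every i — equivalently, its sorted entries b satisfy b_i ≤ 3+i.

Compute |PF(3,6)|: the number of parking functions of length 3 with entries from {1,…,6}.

196

|PF(3,6)| = 4·7^2 = 4 · 49 = 196
One tuple (6,5,1) → sorted (1,5,6): b_i ≤ 3+i ∀i, a PF.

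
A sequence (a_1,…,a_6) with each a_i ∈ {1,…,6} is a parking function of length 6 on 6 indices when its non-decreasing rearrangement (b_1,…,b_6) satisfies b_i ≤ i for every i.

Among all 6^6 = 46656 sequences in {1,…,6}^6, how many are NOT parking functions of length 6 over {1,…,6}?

29849

|PF(6,6)| = 1·7^5 = 1×16807 = 16807 [KW]
E.g. (4,4,6,6,6,5) → sorted (4,4,5,6,6,6): b_1=4>1, not a PF.
Total 46656; non-PF = 46656−16807 = 29849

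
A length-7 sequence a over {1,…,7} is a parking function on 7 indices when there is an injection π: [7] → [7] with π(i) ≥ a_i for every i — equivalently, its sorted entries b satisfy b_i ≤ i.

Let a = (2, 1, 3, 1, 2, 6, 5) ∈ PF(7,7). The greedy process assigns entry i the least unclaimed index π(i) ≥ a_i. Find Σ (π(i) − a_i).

8

Σπ(i) = 1+…+7 = 28; Σa = 2+1+3+1+2+6+5 = 20; disp = 28−20 = 8.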